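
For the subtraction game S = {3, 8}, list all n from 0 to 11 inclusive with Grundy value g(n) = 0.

0, 1, 2, 6, 7, 11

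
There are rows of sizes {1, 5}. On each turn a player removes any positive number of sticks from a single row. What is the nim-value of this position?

Compute the nim-sum pairwise:
1 ^ 5 = 4

4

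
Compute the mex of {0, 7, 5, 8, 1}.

The values 0, 1 are all present; 2 is the first non-negative integer missing from the set.

2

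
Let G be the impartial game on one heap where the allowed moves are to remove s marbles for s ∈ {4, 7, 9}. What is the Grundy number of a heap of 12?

3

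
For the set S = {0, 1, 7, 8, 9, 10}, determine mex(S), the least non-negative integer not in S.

2

The values 0, 1 are all present; 2 is the first non-negative integer missing from the set.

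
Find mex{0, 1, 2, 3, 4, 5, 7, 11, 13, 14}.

The values 0, 1, 2, 3, 4, 5 are all present; 6 is the first non-negative integer missing from the set.

6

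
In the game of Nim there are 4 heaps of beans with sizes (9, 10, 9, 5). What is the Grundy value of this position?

15

Write each in binary and XOR column by column:
  1001  (9)
  1010  (10)
  1001  (9)
  0101  (5)
  ----
  1111  (15)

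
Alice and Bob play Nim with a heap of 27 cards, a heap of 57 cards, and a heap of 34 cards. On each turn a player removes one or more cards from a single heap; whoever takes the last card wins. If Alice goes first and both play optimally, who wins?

Compute the nim-sum pairwise:
27 XOR 57 = 34
34 XOR 34 = 0
The nim-sum is 0, so this is a P-position: the player to move is in a losing position under optimal play; Alice is about to move from it and so loses — Bob wins.

Bob wins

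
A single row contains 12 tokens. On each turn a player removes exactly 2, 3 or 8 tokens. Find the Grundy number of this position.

Grundy values for subtraction set {2, 3, 8}:
g(0) = mex{} = 0
g(1) = mex{} = 0
g(2) = mex{0} = 1
g(3) = mex{0} = 1
g(4) = mex{0,1} = 2
g(5) = mex{1} = 0
g(6) = mex{1,2} = 0
g(7) = mex{0,2} = 1
g(8) = mex{0} = 1
g(9) = mex{0,1} = 2
g(10) = mex{1} = 0
g(11) = mex{1,2} = 0
g(12) = mex{0,2} = 1
So g(12) = 1.

1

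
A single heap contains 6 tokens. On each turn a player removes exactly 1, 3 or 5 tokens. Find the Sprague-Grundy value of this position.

Grundy values for subtraction set {1, 3, 5}:
k:     0  1  2  3  4  5  6
g(k):  0  1  0  1  0  1  0
So g(6) = 0.

0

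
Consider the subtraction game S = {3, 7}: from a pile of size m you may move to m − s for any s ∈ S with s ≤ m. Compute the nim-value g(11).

Compute g(0), g(1), … for moves {3, 7}:
g(0) = mex{} = 0
g(1) = mex{} = 0
g(2) = mex{} = 0
g(3) = mex{0} = 1
g(4) = mex{0} = 1
g(5) = mex{0} = 1
g(6) = mex{1} = 0
g(7) = mex{0,1} = 2
g(8) = mex{0,1} = 2
g(9) = mex{0} = 1
g(10) = mex{1,2} = 0
g(11) = mex{1,2} = 0
So g(11) = 0.

0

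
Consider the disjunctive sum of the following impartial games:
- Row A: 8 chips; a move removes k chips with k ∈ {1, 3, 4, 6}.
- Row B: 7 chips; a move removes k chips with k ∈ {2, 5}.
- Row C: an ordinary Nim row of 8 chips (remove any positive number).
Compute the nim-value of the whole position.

9

For row A, compute g(0), g(1), … with moves {1, 3, 4, 6}:
g(0) = mex{} = 0
g(1) = mex{0} = 1
g(2) = mex{1} = 0
g(3) = mex{0} = 1
g(4) = mex{0,1} = 2
g(5) = mex{0,1,2} = 3
g(6) = mex{0,1,3} = 2
g(7) = mex{1,2} = 0
g(8) = mex{0,2,3} = 1
So g(8) = 1.
Build the Grundy sequence for row B with g(k) = mex{g(k−s) : s ∈ {2, 5}, s ≤ k}:
g(0) = mex{} = 0
g(1) = mex{} = 0
g(2) = mex{0} = 1
g(3) = mex{0} = 1
g(4) = mex{1} = 0
g(5) = mex{0,1} = 2
g(6) = mex{0} = 1
g(7) = mex{1,2} = 0
So g(7) = 0.
Row C is a plain Nim row of size 8, so its Grundy value is 8.
By the Sprague-Grundy theorem, the Grundy value of a sum of independent games is the XOR of the component values.
Combined value = 1 ⊕ 0 ⊕ 8 = 9.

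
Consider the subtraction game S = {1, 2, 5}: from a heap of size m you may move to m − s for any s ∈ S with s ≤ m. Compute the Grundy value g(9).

0

Build the Grundy sequence with g(k) = mex{g(k−s) : s ∈ {1, 2, 5}, s ≤ k}:
k:     0  1  2  3  4  5  6  7  8  9
g(k):  0  1  2  0  1  2  0  1  2  0
So g(9) = 0.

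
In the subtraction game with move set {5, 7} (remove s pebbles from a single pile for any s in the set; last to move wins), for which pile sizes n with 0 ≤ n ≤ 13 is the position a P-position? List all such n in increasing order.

0, 1, 2, 3, 4, 12, 13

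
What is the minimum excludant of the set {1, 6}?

0 is not in the set, so the mex is 0.

0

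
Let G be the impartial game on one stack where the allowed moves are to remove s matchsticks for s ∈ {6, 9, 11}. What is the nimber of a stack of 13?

Grundy values for subtraction set {6, 9, 11}:
g(0) = mex{} = 0
g(1) = mex{} = 0
g(2) = mex{} = 0
g(3) = mex{} = 0
g(4) = mex{} = 0
g(5) = mex{} = 0
g(6) = mex{0} = 1
g(7) = mex{0} = 1
g(8) = mex{0} = 1
g(9) = mex{0} = 1
g(10) = mex{0} = 1
g(11) = mex{0} = 1
g(12) = mex{0,1} = 2
g(13) = mex{0,1} = 2
So g(13) = 2.

2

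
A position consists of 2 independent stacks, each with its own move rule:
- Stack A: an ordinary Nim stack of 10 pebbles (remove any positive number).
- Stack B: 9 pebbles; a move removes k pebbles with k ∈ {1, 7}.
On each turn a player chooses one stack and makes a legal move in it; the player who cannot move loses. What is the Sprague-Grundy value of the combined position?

11

Stack A is a plain Nim stack of size 10, so its Grundy value is 10.
Build the Grundy sequence for stack B with g(k) = mex{g(k−s) : s ∈ {1, 7}, s ≤ k}:
g(0) = mex{} = 0
g(1) = mex{0} = 1
g(2) = mex{1} = 0
g(3) = mex{0} = 1
g(4) = mex{1} = 0
g(5) = mex{0} = 1
g(6) = mex{1} = 0
g(7) = mex{0} = 1
g(8) = mex{1} = 0
g(9) = mex{0} = 1
So g(9) = 1.
The value of a disjunctive sum is the nim-sum of the parts.
Combined value = 10 ⊕ 1 = 11.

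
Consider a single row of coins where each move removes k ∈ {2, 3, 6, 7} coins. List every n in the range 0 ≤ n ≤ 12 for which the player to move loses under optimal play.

Grundy values for subtraction set {2, 3, 6, 7}:
k:     0  1  2  3  4  5  6  7  8  9 10 11 12
g(k):  0  0  1  1  2  0  3  1  2  0  0  1  1
The P-positions (g = 0) in 0..12 are 0, 1, 5, 9, 10.

0, 1, 5, 9, 10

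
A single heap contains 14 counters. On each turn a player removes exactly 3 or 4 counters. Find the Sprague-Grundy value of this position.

0

Build the Grundy sequence with g(k) = mex{g(k−s) : s ∈ {3, 4}, s ≤ k}:
k:     0  1  2  3  4  5  6  7  8  9 10 11 12 13 14
g(k):  0  0  0  1  1  1  2  0  0  0  1  1  1  2  0
So g(14) = 0.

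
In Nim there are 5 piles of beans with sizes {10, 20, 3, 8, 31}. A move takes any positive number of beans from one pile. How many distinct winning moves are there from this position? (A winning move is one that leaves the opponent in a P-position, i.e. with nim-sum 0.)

3

Write each in binary and XOR column by column:
  01010  (10)
  10100  (20)
  00011  (3)
  01000  (8)
  11111  (31)
  -----
  01010  (10)
The overall nim-sum is X = 10. A pile of size p has a winning move iff p XOR X < p (reduce it to p XOR X).
  10: 10 XOR 10 = 0 < 10 — winning move (to 0).
  20: 20 XOR 10 = 30 ≥ 20 — no move.
  3: 3 XOR 10 = 9 ≥ 3 — no move.
  8: 8 XOR 10 = 2 < 8 — winning move (to 2).
  31: 31 XOR 10 = 21 < 31 — winning move (to 21).
That gives 3 winning moves.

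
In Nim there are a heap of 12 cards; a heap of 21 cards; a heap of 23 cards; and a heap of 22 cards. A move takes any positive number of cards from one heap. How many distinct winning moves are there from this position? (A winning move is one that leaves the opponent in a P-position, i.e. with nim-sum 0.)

Nim-sum: 12 ⊕ 21 ⊕ 23 ⊕ 22 = 24.
The overall nim-sum is X = 24. A heap of size p has a winning move iff p XOR X < p (reduce it to p XOR X).
  12: 12 XOR 24 = 20 ≥ 12 — no move.
  21: 21 XOR 24 = 13 < 21 — winning move (to 13).
  23: 23 XOR 24 = 15 < 23 — winning move (to 15).
  22: 22 XOR 24 = 14 < 22 — winning move (to 14).
That gives 3 winning moves.

3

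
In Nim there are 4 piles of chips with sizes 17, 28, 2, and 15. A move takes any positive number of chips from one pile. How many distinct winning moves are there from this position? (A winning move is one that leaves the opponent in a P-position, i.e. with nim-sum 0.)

0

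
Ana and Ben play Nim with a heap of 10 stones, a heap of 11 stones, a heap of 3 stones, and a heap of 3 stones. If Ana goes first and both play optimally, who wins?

Ana wins

In binary:
  1010  (10)
  1011  (11)
  0011  (3)
  0011  (3)
  ----
  0001  (1)
The nim-sum is 1 ≠ 0, so this is an N-position: the player to move can win; Ana has a winning move.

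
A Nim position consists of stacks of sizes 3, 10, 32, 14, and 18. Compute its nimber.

53

Compute the nim-sum pairwise:
3 XOR 10 = 9
9 XOR 32 = 41
41 XOR 14 = 39
39 XOR 18 = 53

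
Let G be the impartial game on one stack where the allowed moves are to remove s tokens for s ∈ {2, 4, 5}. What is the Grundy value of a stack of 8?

0

Compute g(0), g(1), … for moves {2, 4, 5}:
k:     0  1  2  3  4  5  6  7  8
g(k):  0  0  1  1  2  2  3  0  0
So g(8) = 0.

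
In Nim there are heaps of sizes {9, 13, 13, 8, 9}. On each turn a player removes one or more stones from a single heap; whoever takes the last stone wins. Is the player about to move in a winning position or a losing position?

Winning position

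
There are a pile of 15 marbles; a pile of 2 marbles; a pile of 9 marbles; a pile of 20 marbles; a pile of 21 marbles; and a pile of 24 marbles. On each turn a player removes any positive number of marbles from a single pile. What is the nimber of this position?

Nim-sum: 15 ^ 2 ^ 9 ^ 20 ^ 21 ^ 24 = 29.

29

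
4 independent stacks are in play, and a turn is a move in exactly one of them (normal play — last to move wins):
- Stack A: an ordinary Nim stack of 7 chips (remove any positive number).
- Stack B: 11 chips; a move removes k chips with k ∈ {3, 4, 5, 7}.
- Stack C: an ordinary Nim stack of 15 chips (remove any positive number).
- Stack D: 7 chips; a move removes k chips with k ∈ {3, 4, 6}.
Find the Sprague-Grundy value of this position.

10

Stack A is a plain Nim stack of size 7, so its Grundy value is 7.
For stack B, compute g(0), g(1), … with moves {3, 4, 5, 7}:
g(0) = mex{} = 0
g(1) = mex{} = 0
g(2) = mex{} = 0
g(3) = mex{0} = 1
g(4) = mex{0} = 1
g(5) = mex{0} = 1
g(6) = mex{0,1} = 2
g(7) = mex{0,1} = 2
g(8) = mex{0,1} = 2
g(9) = mex{0,1,2} = 3
g(10) = mex{1,2} = 0
g(11) = mex{1,2} = 0
So g(11) = 0.
Stack C is a plain Nim stack of size 15, so its Grundy value is 15.
For stack D, compute g(0), g(1), … with moves {3, 4, 6}:
g(0) = mex{} = 0
g(1) = mex{} = 0
g(2) = mex{} = 0
g(3) = mex{0} = 1
g(4) = mex{0} = 1
g(5) = mex{0} = 1
g(6) = mex{0,1} = 2
g(7) = mex{0,1} = 2
So g(7) = 2.
By the Sprague-Grundy theorem, the Grundy value of a sum of independent games is the XOR of the component values.
Combined value = 7 ⊕ 0 ⊕ 15 ⊕ 2 = 10.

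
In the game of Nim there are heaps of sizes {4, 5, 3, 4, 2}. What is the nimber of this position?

4

Nim-sum: 4 ^ 5 ^ 3 ^ 4 ^ 2 = 4.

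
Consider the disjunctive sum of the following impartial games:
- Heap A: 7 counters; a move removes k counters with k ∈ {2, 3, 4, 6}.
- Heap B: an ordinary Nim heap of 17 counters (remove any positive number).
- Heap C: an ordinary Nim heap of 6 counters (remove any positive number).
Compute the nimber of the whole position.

20

Grundy values for heap A (subtraction set {2, 3, 4, 6}):
k:     0  1  2  3  4  5  6  7
g(k):  0  0  1  1  2  2  3  3
So g(7) = 3.
Heap B is a plain Nim heap of size 17, so its Grundy value is 17.
Heap C is a plain Nim heap of size 6, so its Grundy value is 6.
The value of a disjunctive sum is the nim-sum of the parts.
Combined value = 3 XOR 17 XOR 6 = 20.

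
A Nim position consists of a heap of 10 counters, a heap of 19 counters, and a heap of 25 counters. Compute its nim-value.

0

Compute the nim-sum pairwise:
10 ^ 19 = 25
25 ^ 25 = 0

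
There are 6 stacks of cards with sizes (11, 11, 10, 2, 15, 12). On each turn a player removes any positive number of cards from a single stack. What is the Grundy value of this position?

11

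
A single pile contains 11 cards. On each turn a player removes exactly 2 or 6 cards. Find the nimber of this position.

1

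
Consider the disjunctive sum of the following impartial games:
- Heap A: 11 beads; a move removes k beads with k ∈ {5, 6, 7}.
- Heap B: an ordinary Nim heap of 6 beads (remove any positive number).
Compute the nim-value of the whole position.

4

For heap A, compute g(0), g(1), … with moves {5, 6, 7}:
g(0) = mex{} = 0
g(1) = mex{} = 0
g(2) = mex{} = 0
g(3) = mex{} = 0
g(4) = mex{} = 0
g(5) = mex{0} = 1
g(6) = mex{0} = 1
g(7) = mex{0} = 1
g(8) = mex{0} = 1
g(9) = mex{0} = 1
g(10) = mex{0,1} = 2
g(11) = mex{0,1} = 2
So g(11) = 2.
Heap B is a plain Nim heap of size 6, so its Grundy value is 6.
By the Sprague-Grundy theorem, the Grundy value of a sum of independent games is the XOR of the component values.
Combined value = 2 XOR 6 = 4.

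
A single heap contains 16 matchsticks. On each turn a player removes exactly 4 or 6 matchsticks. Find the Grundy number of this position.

1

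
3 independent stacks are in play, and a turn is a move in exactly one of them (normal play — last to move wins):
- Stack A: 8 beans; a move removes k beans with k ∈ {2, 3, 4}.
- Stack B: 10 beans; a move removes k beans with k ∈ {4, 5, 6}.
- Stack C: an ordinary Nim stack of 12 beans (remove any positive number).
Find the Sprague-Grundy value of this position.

Grundy values for stack A (subtraction set {2, 3, 4}):
k:     0  1  2  3  4  5  6  7  8
g(k):  0  0  1  1  2  2  0  0  1
So g(8) = 1.
For stack B, compute g(0), g(1), … with moves {4, 5, 6}:
g(0) = mex{} = 0
g(1) = mex{} = 0
g(2) = mex{} = 0
g(3) = mex{} = 0
g(4) = mex{0} = 1
g(5) = mex{0} = 1
g(6) = mex{0} = 1
g(7) = mex{0} = 1
g(8) = mex{0,1} = 2
g(9) = mex{0,1} = 2
g(10) = mex{1} = 0
So g(10) = 0.
Stack C is a plain Nim stack of size 12, so its Grundy value is 12.
The value of a disjunctive sum is the nim-sum of the parts.
Combined value = 1 ⊕ 0 ⊕ 12 = 13.

13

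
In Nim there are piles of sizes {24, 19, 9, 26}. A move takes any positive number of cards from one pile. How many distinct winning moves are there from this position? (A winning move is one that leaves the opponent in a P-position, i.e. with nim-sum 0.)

3

Bitwise XOR of the heap sizes:
  11000  (24)
  10011  (19)
  01001  (9)
  11010  (26)
  -----
  11000  (24)
The overall nim-sum is X = 24. A pile of size p has a winning move iff p XOR X < p (reduce it to p XOR X).
  24: 24 XOR 24 = 0 < 24 — winning move (to 0).
  19: 19 XOR 24 = 11 < 19 — winning move (to 11).
  9: 9 XOR 24 = 17 ≥ 9 — no move.
  26: 26 XOR 24 = 2 < 26 — winning move (to 2).
That gives 3 winning moves.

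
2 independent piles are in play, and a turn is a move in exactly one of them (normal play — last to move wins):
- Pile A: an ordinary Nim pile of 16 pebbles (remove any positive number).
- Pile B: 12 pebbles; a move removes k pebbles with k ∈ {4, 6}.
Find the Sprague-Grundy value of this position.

Pile A is a plain Nim pile of size 16, so its Grundy value is 16.
For pile B, compute g(0), g(1), … with moves {4, 6}:
k:     0  1  2  3  4  5  6  7  8  9 10 11 12
g(k):  0  0  0  0  1  1  1  1  2  2  0  0  0
So g(12) = 0.
The value of a disjunctive sum is the nim-sum of the parts.
Combined value = 16 XOR 0 = 16.

16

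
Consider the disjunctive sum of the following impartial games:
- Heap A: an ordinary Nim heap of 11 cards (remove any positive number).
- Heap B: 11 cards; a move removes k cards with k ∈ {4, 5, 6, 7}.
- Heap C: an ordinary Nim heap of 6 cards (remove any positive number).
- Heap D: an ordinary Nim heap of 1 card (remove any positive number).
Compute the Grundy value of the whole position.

Heap A is a plain Nim heap of size 11, so its Grundy value is 11.
Grundy values for heap B (subtraction set {4, 5, 6, 7}):
g(0) = mex{} = 0
g(1) = mex{} = 0
g(2) = mex{} = 0
g(3) = mex{} = 0
g(4) = mex{0} = 1
g(5) = mex{0} = 1
g(6) = mex{0} = 1
g(7) = mex{0} = 1
g(8) = mex{0,1} = 2
g(9) = mex{0,1} = 2
g(10) = mex{0,1} = 2
g(11) = mex{1} = 0
So g(11) = 0.
Heap C is a plain Nim heap of size 6, so its Grundy value is 6.
Heap D is a plain Nim heap of size 1, so its Grundy value is 1.
By the Sprague-Grundy theorem, the Grundy value of a sum of independent games is the XOR of the component values.
Combined value = 11 ⊕ 0 ⊕ 6 ⊕ 1 = 12.

12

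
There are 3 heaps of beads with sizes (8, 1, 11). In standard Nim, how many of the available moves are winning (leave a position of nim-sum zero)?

In binary:
  1000  (8)
  0001  (1)
  1011  (11)
  ----
  0010  (2)
The overall nim-sum is X = 2. A heap of size p has a winning move iff p XOR X < p (reduce it to p XOR X).
  8: 8 XOR 2 = 10 ≥ 8 — no move.
  1: 1 XOR 2 = 3 ≥ 1 — no move.
  11: 11 XOR 2 = 9 < 11 — winning move (to 9).
That gives 1 winning move.

1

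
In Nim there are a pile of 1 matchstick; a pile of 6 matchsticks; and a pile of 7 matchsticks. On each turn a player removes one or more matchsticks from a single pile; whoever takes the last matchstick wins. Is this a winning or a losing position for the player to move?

Compute the nim-sum pairwise:
1 ⊕ 6 = 7
7 ⊕ 7 = 0
The nim-sum is 0, so this is a P-position: the player to move is in a losing position under optimal play.

Losing position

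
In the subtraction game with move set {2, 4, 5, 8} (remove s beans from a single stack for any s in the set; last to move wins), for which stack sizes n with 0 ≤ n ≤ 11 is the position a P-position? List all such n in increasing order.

0, 1, 7, 10

Compute g(0), g(1), … for moves {2, 4, 5, 8}:
g(0) = mex{} = 0
g(1) = mex{} = 0
g(2) = mex{0} = 1
g(3) = mex{0} = 1
g(4) = mex{0,1} = 2
g(5) = mex{0,1} = 2
g(6) = mex{0,1,2} = 3
g(7) = mex{1,2} = 0
g(8) = mex{0,1,2,3} = 4
g(9) = mex{0,2} = 1
g(10) = mex{1,2,3,4} = 0
g(11) = mex{0,1,3} = 2
The P-positions (g = 0) in 0..11 are 0, 1, 7, 10.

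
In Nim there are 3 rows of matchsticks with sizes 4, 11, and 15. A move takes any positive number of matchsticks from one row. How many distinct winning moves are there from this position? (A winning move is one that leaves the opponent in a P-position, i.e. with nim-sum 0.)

Compute the nim-sum pairwise:
4 ^ 11 = 15
15 ^ 15 = 0
The nim-sum is already 0, so every move leaves a nonzero nim-sum — there are no winning moves.

0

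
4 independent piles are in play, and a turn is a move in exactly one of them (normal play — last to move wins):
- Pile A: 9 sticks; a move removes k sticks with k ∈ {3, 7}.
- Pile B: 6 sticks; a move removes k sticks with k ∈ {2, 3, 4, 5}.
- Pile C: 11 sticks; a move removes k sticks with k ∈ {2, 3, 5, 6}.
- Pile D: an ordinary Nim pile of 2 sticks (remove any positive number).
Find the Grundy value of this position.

1

Build the Grundy sequence for pile A with g(k) = mex{g(k−s) : s ∈ {3, 7}, s ≤ k}:
g(0) = mex{} = 0
g(1) = mex{} = 0
g(2) = mex{} = 0
g(3) = mex{0} = 1
g(4) = mex{0} = 1
g(5) = mex{0} = 1
g(6) = mex{1} = 0
g(7) = mex{0,1} = 2
g(8) = mex{0,1} = 2
g(9) = mex{0} = 1
So g(9) = 1.
Grundy values for pile B (subtraction set {2, 3, 4, 5}):
g(0) = mex{} = 0
g(1) = mex{} = 0
g(2) = mex{0} = 1
g(3) = mex{0} = 1
g(4) = mex{0,1} = 2
g(5) = mex{0,1} = 2
g(6) = mex{0,1,2} = 3
So g(6) = 3.
Grundy values for pile C (subtraction set {2, 3, 5, 6}):
g(0) = mex{} = 0
g(1) = mex{} = 0
g(2) = mex{0} = 1
g(3) = mex{0} = 1
g(4) = mex{0,1} = 2
g(5) = mex{0,1} = 2
g(6) = mex{0,1,2} = 3
g(7) = mex{0,1,2} = 3
g(8) = mex{1,2,3} = 0
g(9) = mex{1,2,3} = 0
g(10) = mex{0,2,3} = 1
g(11) = mex{0,2,3} = 1
So g(11) = 1.
Pile D is a plain Nim pile of size 2, so its Grundy value is 2.
By the Sprague-Grundy theorem, the Grundy value of a sum of independent games is the XOR of the component values.
Combined value = 1 XOR 3 XOR 1 XOR 2 = 1.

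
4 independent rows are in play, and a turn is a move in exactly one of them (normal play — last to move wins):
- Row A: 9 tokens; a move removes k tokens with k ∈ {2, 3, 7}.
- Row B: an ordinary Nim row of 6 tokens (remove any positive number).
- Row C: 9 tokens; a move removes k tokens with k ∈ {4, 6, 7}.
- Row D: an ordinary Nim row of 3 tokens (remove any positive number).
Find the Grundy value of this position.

5

Grundy values for row A (subtraction set {2, 3, 7}):
g(0) = mex{} = 0
g(1) = mex{} = 0
g(2) = mex{0} = 1
g(3) = mex{0} = 1
g(4) = mex{0,1} = 2
g(5) = mex{1} = 0
g(6) = mex{1,2} = 0
g(7) = mex{0,2} = 1
g(8) = mex{0} = 1
g(9) = mex{0,1} = 2
So g(9) = 2.
Row B is a plain Nim row of size 6, so its Grundy value is 6.
Grundy values for row C (subtraction set {4, 6, 7}):
k:     0  1  2  3  4  5  6  7  8  9
g(k):  0  0  0  0  1  1  1  1  2  2
So g(9) = 2.
Row D is a plain Nim row of size 3, so its Grundy value is 3.
By the Sprague-Grundy theorem, the Grundy value of a sum of independent games is the XOR of the component values.
Combined value = 2 ⊕ 6 ⊕ 2 ⊕ 3 = 5.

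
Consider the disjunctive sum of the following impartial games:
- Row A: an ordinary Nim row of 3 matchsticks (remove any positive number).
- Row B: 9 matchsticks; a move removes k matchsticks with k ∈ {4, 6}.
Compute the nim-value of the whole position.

1

Row A is a plain Nim row of size 3, so its Grundy value is 3.
For row B, compute g(0), g(1), … with moves {4, 6}:
g(0) = mex{} = 0
g(1) = mex{} = 0
g(2) = mex{} = 0
g(3) = mex{} = 0
g(4) = mex{0} = 1
g(5) = mex{0} = 1
g(6) = mex{0} = 1
g(7) = mex{0} = 1
g(8) = mex{0,1} = 2
g(9) = mex{0,1} = 2
So g(9) = 2.
The value of a disjunctive sum is the nim-sum of the parts.
Combined value = 3 XOR 2 = 1.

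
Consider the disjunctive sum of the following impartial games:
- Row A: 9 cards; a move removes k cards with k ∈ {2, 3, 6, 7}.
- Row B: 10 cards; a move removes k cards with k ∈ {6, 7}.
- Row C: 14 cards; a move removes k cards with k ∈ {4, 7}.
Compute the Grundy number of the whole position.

1

Grundy values for row A (subtraction set {2, 3, 6, 7}):
k:     0  1  2  3  4  5  6  7  8  9
g(k):  0  0  1  1  2  0  3  1  2  0
So g(9) = 0.
Grundy values for row B (subtraction set {6, 7}):
g(0) = mex{} = 0
g(1) = mex{} = 0
g(2) = mex{} = 0
g(3) = mex{} = 0
g(4) = mex{} = 0
g(5) = mex{} = 0
g(6) = mex{0} = 1
g(7) = mex{0} = 1
g(8) = mex{0} = 1
g(9) = mex{0} = 1
g(10) = mex{0} = 1
So g(10) = 1.
Build the Grundy sequence for row C with g(k) = mex{g(k−s) : s ∈ {4, 7}, s ≤ k}:
k:     0  1  2  3  4  5  6  7  8  9 10 11 12 13 14
g(k):  0  0  0  0  1  1  1  1  2  2  2  0  0  0  0
So g(14) = 0.
By the Sprague-Grundy theorem, the Grundy value of a sum of independent games is the XOR of the component values.
Combined value = 0 XOR 1 XOR 0 = 1.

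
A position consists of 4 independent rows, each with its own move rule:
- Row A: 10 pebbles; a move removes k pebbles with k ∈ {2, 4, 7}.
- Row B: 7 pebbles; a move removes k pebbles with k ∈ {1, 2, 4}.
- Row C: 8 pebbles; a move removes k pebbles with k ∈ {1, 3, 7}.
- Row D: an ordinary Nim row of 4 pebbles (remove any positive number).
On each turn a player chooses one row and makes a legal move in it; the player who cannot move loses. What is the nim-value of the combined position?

7

For row A, compute g(0), g(1), … with moves {2, 4, 7}:
k:     0  1  2  3  4  5  6  7  8  9 10
g(k):  0  0  1  1  2  2  0  3  1  0  2
So g(10) = 2.
Grundy values for row B (subtraction set {1, 2, 4}):
g(0) = mex{} = 0
g(1) = mex{0} = 1
g(2) = mex{0,1} = 2
g(3) = mex{1,2} = 0
g(4) = mex{0,2} = 1
g(5) = mex{0,1} = 2
g(6) = mex{1,2} = 0
g(7) = mex{0,2} = 1
So g(7) = 1.
Grundy values for row C (subtraction set {1, 3, 7}):
k:     0  1  2  3  4  5  6  7  8
g(k):  0  1  0  1  0  1  0  1  0
So g(8) = 0.
Row D is a plain Nim row of size 4, so its Grundy value is 4.
By the Sprague-Grundy theorem, the Grundy value of a sum of independent games is the XOR of the component values.
Combined value = 2 XOR 1 XOR 0 XOR 4 = 7.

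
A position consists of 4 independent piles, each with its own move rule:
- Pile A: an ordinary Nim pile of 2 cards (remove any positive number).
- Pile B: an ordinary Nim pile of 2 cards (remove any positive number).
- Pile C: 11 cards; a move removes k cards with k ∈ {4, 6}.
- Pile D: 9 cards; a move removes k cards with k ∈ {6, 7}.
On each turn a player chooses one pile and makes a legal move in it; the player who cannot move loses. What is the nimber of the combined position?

1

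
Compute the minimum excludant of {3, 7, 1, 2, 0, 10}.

The values 0, 1, 2, 3 are all present; 4 is the first non-negative integer missing from the set.

4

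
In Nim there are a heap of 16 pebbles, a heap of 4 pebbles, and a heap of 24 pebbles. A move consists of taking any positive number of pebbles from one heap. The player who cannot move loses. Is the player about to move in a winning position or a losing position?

Winning position

Compute the nim-sum pairwise:
16 ⊕ 4 = 20
20 ⊕ 24 = 12
The nim-sum is 12 ≠ 0, so this is an N-position: the player to move can win.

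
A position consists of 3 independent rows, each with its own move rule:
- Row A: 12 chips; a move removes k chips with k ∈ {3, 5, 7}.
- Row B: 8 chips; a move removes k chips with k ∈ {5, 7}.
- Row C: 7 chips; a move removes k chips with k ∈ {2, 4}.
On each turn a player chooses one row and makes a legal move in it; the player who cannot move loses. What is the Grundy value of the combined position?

1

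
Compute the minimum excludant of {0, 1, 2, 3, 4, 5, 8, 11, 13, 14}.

The values 0, 1, 2, 3, 4, 5 are all present; 6 is the first non-negative integer missing from the set.

6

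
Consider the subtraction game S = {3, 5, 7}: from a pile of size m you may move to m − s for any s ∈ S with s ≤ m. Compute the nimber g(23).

1

Compute g(0), g(1), … for moves {3, 5, 7}:
k:     0  1  2  3  4  5  6  7  8  9 10 11 12 13 14 15 16 17 18 19 20 21 22 23
g(k):  0  0  0  1  1  1  2  2  2  3  0  0  0  1  1  1  2  2  2  3  0  0  0  1
So g(23) = 1.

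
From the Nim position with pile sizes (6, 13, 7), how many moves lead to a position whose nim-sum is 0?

Nim-sum: 6 ⊕ 13 ⊕ 7 = 12.
The overall nim-sum is X = 12. A pile of size p has a winning move iff p XOR X < p (reduce it to p XOR X).
  6: 6 XOR 12 = 10 ≥ 6 — no move.
  13: 13 XOR 12 = 1 < 13 — winning move (to 1).
  7: 7 XOR 12 = 11 ≥ 7 — no move.
That gives 1 winning move.

1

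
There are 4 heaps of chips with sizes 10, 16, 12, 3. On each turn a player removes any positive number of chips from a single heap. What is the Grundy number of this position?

Nim-sum: 10 XOR 16 XOR 12 XOR 3 = 21.

21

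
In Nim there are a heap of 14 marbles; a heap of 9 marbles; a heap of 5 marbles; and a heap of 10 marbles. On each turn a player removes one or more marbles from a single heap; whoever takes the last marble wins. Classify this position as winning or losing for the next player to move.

Winning position

Compute the nim-sum pairwise:
14 ^ 9 = 7
7 ^ 5 = 2
2 ^ 10 = 8
The nim-sum is 8 ≠ 0, so this is an N-position: the player to move can win.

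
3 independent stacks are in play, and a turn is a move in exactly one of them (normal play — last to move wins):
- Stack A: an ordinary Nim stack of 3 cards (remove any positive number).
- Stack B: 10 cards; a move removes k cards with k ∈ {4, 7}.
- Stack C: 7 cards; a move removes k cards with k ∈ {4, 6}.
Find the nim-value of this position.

0

Stack A is a plain Nim stack of size 3, so its Grundy value is 3.
For stack B, compute g(0), g(1), … with moves {4, 7}:
k:     0  1  2  3  4  5  6  7  8  9 10
g(k):  0  0  0  0  1  1  1  1  2  2  2
So g(10) = 2.
Grundy values for stack C (subtraction set {4, 6}):
g(0) = mex{} = 0
g(1) = mex{} = 0
g(2) = mex{} = 0
g(3) = mex{} = 0
g(4) = mex{0} = 1
g(5) = mex{0} = 1
g(6) = mex{0} = 1
g(7) = mex{0} = 1
So g(7) = 1.
By the Sprague-Grundy theorem, the Grundy value of a sum of independent games is the XOR of the component values.
Combined value = 3 ⊕ 2 ⊕ 1 = 0.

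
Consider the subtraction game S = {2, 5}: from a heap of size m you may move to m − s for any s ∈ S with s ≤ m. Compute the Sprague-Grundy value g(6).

1

Grundy values for subtraction set {2, 5}:
g(0) = mex{} = 0
g(1) = mex{} = 0
g(2) = mex{0} = 1
g(3) = mex{0} = 1
g(4) = mex{1} = 0
g(5) = mex{0,1} = 2
g(6) = mex{0} = 1
So g(6) = 1.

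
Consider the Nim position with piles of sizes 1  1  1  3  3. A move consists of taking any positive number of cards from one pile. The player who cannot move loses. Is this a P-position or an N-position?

N-position

Nim-sum: 1 XOR 1 XOR 1 XOR 3 XOR 3 = 1.
The nim-sum is 1 ≠ 0, so this is an N-position: the player to move can win.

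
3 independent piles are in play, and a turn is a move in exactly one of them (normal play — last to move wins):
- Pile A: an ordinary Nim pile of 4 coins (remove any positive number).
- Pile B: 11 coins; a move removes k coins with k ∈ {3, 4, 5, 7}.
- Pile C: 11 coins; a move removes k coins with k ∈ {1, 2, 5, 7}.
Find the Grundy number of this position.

Pile A is a plain Nim pile of size 4, so its Grundy value is 4.
Build the Grundy sequence for pile B with g(k) = mex{g(k−s) : s ∈ {3, 4, 5, 7}, s ≤ k}:
k:     0  1  2  3  4  5  6  7  8  9 10 11
g(k):  0  0  0  1  1  1  2  2  2  3  0  0
So g(11) = 0.
Build the Grundy sequence for pile C with g(k) = mex{g(k−s) : s ∈ {1, 2, 5, 7}, s ≤ k}:
k:     0  1  2  3  4  5  6  7  8  9 10 11
g(k):  0  1  2  0  1  2  0  1  2  0  1  2
So g(11) = 2.
The value of a disjunctive sum is the nim-sum of the parts.
Combined value = 4 ⊕ 0 ⊕ 2 = 6.

6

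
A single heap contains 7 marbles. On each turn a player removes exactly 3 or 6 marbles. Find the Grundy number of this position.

Build the Grundy sequence with g(k) = mex{g(k−s) : s ∈ {3, 6}, s ≤ k}:
g(0) = mex{} = 0
g(1) = mex{} = 0
g(2) = mex{} = 0
g(3) = mex{0} = 1
g(4) = mex{0} = 1
g(5) = mex{0} = 1
g(6) = mex{0,1} = 2
g(7) = mex{0,1} = 2
So g(7) = 2.

2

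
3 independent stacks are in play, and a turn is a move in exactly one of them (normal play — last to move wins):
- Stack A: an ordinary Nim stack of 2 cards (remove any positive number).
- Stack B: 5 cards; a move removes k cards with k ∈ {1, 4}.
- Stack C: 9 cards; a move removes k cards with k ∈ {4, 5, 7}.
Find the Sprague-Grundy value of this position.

0

Stack A is a plain Nim stack of size 2, so its Grundy value is 2.
Build the Grundy sequence for stack B with g(k) = mex{g(k−s) : s ∈ {1, 4}, s ≤ k}:
k:     0  1  2  3  4  5
g(k):  0  1  0  1  2  0
So g(5) = 0.
Grundy values for stack C (subtraction set {4, 5, 7}):
g(0) = mex{} = 0
g(1) = mex{} = 0
g(2) = mex{} = 0
g(3) = mex{} = 0
g(4) = mex{0} = 1
g(5) = mex{0} = 1
g(6) = mex{0} = 1
g(7) = mex{0} = 1
g(8) = mex{0,1} = 2
g(9) = mex{0,1} = 2
So g(9) = 2.
The value of a disjunctive sum is the nim-sum of the parts.
Combined value = 2 XOR 0 XOR 2 = 0.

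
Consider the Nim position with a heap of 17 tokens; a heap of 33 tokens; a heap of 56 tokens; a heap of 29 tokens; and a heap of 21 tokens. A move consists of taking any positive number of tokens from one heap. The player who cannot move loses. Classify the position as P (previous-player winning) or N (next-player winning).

P-position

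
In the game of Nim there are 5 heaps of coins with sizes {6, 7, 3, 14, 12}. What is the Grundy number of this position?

0

Bitwise XOR of the heap sizes:
  0110  (6)
  0111  (7)
  0011  (3)
  1110  (14)
  1100  (12)
  ----
  0000  (0)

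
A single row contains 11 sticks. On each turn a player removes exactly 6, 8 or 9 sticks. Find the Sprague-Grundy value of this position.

Build the Grundy sequence with g(k) = mex{g(k−s) : s ∈ {6, 8, 9}, s ≤ k}:
k:     0  1  2  3  4  5  6  7  8  9 10 11
g(k):  0  0  0  0  0  0  1  1  1  1  1  1
So g(11) = 1.

1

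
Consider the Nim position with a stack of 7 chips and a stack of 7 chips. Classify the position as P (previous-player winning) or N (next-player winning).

Nim-sum: 7 ^ 7 = 0.
The nim-sum is 0, so this is a P-position: the player to move is in a losing position under optimal play.

P-position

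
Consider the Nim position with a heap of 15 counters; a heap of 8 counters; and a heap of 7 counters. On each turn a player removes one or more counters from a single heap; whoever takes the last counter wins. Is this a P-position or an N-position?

P-position

Compute the nim-sum pairwise:
15 ^ 8 = 7
7 ^ 7 = 0
The nim-sum is 0, so this is a P-position: the player to move is in a losing position under optimal play.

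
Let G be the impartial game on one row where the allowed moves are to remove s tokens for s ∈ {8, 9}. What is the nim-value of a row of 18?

Compute g(0), g(1), … for moves {8, 9}:
k:     0  1  2  3  4  5  6  7  8  9 10 11 12 13 14 15 16 17 18
g(k):  0  0  0  0  0  0  0  0  1  1  1  1  1  1  1  1  2  0  0
So g(18) = 0.

0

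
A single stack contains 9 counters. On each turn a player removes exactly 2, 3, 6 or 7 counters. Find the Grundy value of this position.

0

Build the Grundy sequence with g(k) = mex{g(k−s) : s ∈ {2, 3, 6, 7}, s ≤ k}:
g(0) = mex{} = 0
g(1) = mex{} = 0
g(2) = mex{0} = 1
g(3) = mex{0} = 1
g(4) = mex{0,1} = 2
g(5) = mex{1} = 0
g(6) = mex{0,1,2} = 3
g(7) = mex{0,2} = 1
g(8) = mex{0,1,3} = 2
g(9) = mex{1,3} = 0
So g(9) = 0.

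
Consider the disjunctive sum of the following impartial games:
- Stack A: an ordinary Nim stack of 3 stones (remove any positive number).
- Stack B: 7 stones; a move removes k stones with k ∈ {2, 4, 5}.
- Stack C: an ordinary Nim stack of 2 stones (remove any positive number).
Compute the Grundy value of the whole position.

1

Stack A is a plain Nim stack of size 3, so its Grundy value is 3.
For stack B, compute g(0), g(1), … with moves {2, 4, 5}:
k:     0  1  2  3  4  5  6  7
g(k):  0  0  1  1  2  2  3  0
So g(7) = 0.
Stack C is a plain Nim stack of size 2, so its Grundy value is 2.
By the Sprague-Grundy theorem, the Grundy value of a sum of independent games is the XOR of the component values.
Combined value = 3 XOR 0 XOR 2 = 1.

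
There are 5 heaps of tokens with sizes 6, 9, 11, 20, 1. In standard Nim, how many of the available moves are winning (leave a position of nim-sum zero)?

1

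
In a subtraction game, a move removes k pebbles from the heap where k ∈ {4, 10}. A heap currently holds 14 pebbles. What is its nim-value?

0

Compute g(0), g(1), … for moves {4, 10}:
k:     0  1  2  3  4  5  6  7  8  9 10 11 12 13 14
g(k):  0  0  0  0  1  1  1  1  0  0  2  2  1  1  0
So g(14) = 0.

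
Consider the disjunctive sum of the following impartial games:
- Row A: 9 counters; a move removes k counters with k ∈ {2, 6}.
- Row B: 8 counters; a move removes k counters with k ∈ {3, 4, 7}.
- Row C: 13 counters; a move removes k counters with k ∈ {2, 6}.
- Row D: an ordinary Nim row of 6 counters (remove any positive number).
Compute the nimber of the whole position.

4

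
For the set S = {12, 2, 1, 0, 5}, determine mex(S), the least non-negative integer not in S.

3

The values 0, 1, 2 are all present; 3 is the first non-negative integer missing from the set.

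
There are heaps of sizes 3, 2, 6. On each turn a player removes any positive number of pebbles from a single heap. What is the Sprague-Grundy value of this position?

7

Compute the nim-sum pairwise:
3 ⊕ 2 = 1
1 ⊕ 6 = 7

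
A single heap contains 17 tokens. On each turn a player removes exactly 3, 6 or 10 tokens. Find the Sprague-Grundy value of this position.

1

Grundy values for subtraction set {3, 6, 10}:
k:     0  1  2  3  4  5  6  7  8  9 10 11 12 13 14 15 16 17
g(k):  0  0  0  1  1  1  2  2  2  0  3  3  1  0  0  2  1  1
So g(17) = 1.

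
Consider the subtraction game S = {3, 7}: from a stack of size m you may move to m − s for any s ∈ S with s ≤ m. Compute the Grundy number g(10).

0

Build the Grundy sequence with g(k) = mex{g(k−s) : s ∈ {3, 7}, s ≤ k}:
g(0) = mex{} = 0
g(1) = mex{} = 0
g(2) = mex{} = 0
g(3) = mex{0} = 1
g(4) = mex{0} = 1
g(5) = mex{0} = 1
g(6) = mex{1} = 0
g(7) = mex{0,1} = 2
g(8) = mex{0,1} = 2
g(9) = mex{0} = 1
g(10) = mex{1,2} = 0
So g(10) = 0.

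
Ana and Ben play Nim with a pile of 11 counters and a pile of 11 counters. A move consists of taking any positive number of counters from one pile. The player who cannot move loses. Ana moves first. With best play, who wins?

Ben wins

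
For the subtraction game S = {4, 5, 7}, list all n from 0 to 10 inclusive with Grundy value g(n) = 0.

0, 1, 2, 3

Compute g(0), g(1), … for moves {4, 5, 7}:
g(0) = mex{} = 0
g(1) = mex{} = 0
g(2) = mex{} = 0
g(3) = mex{} = 0
g(4) = mex{0} = 1
g(5) = mex{0} = 1
g(6) = mex{0} = 1
g(7) = mex{0} = 1
g(8) = mex{0,1} = 2
g(9) = mex{0,1} = 2
g(10) = mex{0,1} = 2
The P-positions (g = 0) in 0..10 are 0, 1, 2, 3.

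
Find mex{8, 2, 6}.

0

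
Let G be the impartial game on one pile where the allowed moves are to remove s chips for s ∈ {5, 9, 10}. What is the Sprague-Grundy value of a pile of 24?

1

Compute g(0), g(1), … for moves {5, 9, 10}:
k:     0  1  2  3  4  5  6  7  8  9 10 11 12 13 14 15 16 17 18 19 20 21 22 23 24
g(k):  0  0  0  0  0  1  1  1  1  1  2  2  2  2  2  0  0  0  0  0  1  1  1  1  1
So g(24) = 1.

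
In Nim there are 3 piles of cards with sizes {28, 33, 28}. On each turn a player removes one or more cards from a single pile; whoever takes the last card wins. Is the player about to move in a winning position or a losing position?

Compute the nim-sum pairwise:
28 XOR 33 = 61
61 XOR 28 = 33
The nim-sum is 33 ≠ 0, so this is an N-position: the player to move can win.

Winning position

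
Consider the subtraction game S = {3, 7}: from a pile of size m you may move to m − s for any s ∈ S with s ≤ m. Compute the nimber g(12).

Compute g(0), g(1), … for moves {3, 7}:
g(0) = mex{} = 0
g(1) = mex{} = 0
g(2) = mex{} = 0
g(3) = mex{0} = 1
g(4) = mex{0} = 1
g(5) = mex{0} = 1
g(6) = mex{1} = 0
g(7) = mex{0,1} = 2
g(8) = mex{0,1} = 2
g(9) = mex{0} = 1
g(10) = mex{1,2} = 0
g(11) = mex{1,2} = 0
g(12) = mex{1} = 0
So g(12) = 0.

0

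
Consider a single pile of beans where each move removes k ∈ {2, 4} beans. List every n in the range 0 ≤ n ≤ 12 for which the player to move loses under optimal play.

0, 1, 6, 7, 12

Build the Grundy sequence with g(k) = mex{g(k−s) : s ∈ {2, 4}, s ≤ k}:
g(0) = mex{} = 0
g(1) = mex{} = 0
g(2) = mex{0} = 1
g(3) = mex{0} = 1
g(4) = mex{0,1} = 2
g(5) = mex{0,1} = 2
g(6) = mex{1,2} = 0
g(7) = mex{1,2} = 0
g(8) = mex{0,2} = 1
g(9) = mex{0,2} = 1
g(10) = mex{0,1} = 2
g(11) = mex{0,1} = 2
g(12) = mex{1,2} = 0
The P-positions (g = 0) in 0..12 are 0, 1, 6, 7, 12.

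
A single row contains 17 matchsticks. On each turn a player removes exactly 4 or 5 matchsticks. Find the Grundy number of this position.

2

Build the Grundy sequence with g(k) = mex{g(k−s) : s ∈ {4, 5}, s ≤ k}:
k:     0  1  2  3  4  5  6  7  8  9 10 11 12 13 14 15 16 17
g(k):  0  0  0  0  1  1  1  1  2  0  0  0  0  1  1  1  1  2
So g(17) = 2.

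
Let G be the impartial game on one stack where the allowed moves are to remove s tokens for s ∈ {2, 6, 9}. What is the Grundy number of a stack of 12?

0

Compute g(0), g(1), … for moves {2, 6, 9}:
k:     0  1  2  3  4  5  6  7  8  9 10 11 12
g(k):  0  0  1  1  0  0  1  1  0  2  1  3  0
So g(12) = 0.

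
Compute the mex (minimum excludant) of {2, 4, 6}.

0

0 is not in the set, so the mex is 0.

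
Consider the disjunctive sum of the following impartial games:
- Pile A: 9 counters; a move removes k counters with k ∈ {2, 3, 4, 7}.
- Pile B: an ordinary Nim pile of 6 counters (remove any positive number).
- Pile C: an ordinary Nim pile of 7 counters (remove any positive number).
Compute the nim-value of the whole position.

5

Build the Grundy sequence for pile A with g(k) = mex{g(k−s) : s ∈ {2, 3, 4, 7}, s ≤ k}:
g(0) = mex{} = 0
g(1) = mex{} = 0
g(2) = mex{0} = 1
g(3) = mex{0} = 1
g(4) = mex{0,1} = 2
g(5) = mex{0,1} = 2
g(6) = mex{1,2} = 0
g(7) = mex{0,1,2} = 3
g(8) = mex{0,2} = 1
g(9) = mex{0,1,2,3} = 4
So g(9) = 4.
Pile B is a plain Nim pile of size 6, so its Grundy value is 6.
Pile C is a plain Nim pile of size 7, so its Grundy value is 7.
By the Sprague-Grundy theorem, the Grundy value of a sum of independent games is the XOR of the component values.
Combined value = 4 XOR 6 XOR 7 = 5.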